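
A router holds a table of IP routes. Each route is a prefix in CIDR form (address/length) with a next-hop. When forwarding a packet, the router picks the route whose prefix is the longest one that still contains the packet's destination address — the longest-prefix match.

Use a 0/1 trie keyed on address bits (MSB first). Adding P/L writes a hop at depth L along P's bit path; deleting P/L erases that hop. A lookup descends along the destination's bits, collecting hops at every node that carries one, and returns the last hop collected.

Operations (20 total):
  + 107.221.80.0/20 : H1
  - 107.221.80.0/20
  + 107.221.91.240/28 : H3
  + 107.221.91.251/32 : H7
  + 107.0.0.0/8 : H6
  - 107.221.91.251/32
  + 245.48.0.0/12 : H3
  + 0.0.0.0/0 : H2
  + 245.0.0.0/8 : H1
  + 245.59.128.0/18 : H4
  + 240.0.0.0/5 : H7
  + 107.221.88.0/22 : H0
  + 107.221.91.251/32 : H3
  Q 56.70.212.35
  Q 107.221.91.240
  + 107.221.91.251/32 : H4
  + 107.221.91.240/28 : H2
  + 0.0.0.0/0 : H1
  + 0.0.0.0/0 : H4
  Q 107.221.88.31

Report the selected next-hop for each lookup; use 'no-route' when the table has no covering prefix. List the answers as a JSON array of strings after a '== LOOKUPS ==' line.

Apply in order:
  + 107.221.80.0/20 (H1) depth=20
  - 107.221.80.0/20 clear@20
  + 107.221.91.240/28 (H3) depth=28
  + 107.221.91.251/32 (H7) depth=32
  + 107.0.0.0/8 (H6) depth=8
  - 107.221.91.251/32 clear@32
  + 245.48.0.0/12 (H3) depth=12
  + 0.0.0.0/0 (H2) depth=0
  + 245.0.0.0/8 (H1) depth=8
  + 245.59.128.0/18 (H4) depth=18
  + 240.0.0.0/5 (H7) depth=5
  + 107.221.88.0/22 (H0) depth=22
  + 107.221.91.251/32 (H3) depth=32
  lookup 56.70.212.35: bits 0 walk d0:H2→d1:- -> H2
  lookup 107.221.91.240: bits 0110101111011101010110111111 walk d0:H2→d1:-→d2:-→d3:-→d4:-→d5:-→d6:-→d7:-→d8:H6→d9:-→d10:-→d11:-→d12:-→d13:-→d14:-→d15:-→d16:-→d17:-→d18:-→d19:-→d20:-→d21:-→d22:H0→d23:-→d24:-→d25:-→d26:-→d27:-→d28:H3 -> H3
  + 107.221.91.251/32 (H4) depth=32
  + 107.221.91.240/28 (H2) depth=28
  + 0.0.0.0/0 (H1) depth=0
  + 0.0.0.0/0 (H4) depth=0
  lookup 107.221.88.31: bits 0110101111011101010110 walk d0:H4→d1:-→d2:-→d3:-→d4:-→d5:-→d6:-→d7:-→d8:H6→d9:-→d10:-→d11:-→d12:-→d13:-→d14:-→d15:-→d16:-→d17:-→d18:-→d19:-→d20:-→d21:-→d22:H0 -> H0

== LOOKUPS ==
["H2","H3","H0"]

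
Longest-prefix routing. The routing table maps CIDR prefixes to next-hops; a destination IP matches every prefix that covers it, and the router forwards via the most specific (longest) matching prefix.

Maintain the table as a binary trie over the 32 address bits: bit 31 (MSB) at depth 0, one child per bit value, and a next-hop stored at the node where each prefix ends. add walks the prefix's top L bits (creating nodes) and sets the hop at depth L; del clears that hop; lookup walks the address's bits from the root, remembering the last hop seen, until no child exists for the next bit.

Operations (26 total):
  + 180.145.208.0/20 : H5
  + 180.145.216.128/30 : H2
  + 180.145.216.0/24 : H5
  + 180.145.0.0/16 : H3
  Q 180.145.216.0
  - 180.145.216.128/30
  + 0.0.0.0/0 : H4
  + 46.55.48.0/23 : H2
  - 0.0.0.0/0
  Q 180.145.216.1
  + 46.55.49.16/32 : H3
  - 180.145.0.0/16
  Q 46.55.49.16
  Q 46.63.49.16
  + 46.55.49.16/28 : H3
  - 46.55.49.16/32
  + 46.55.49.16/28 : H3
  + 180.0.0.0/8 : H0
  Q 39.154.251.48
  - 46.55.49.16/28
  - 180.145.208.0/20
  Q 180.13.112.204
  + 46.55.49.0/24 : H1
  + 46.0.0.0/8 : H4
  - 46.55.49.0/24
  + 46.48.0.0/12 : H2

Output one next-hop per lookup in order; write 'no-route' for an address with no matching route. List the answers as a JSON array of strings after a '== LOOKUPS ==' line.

Trace:
  + 180.145.208.0/20 (H5) depth=20
  + 180.145.216.128/30 (H2) depth=30
  + 180.145.216.0/24 (H5) depth=24
  + 180.145.0.0/16 (H3) depth=16
  Q 180.145.216.0: descend 101101001001000111011000 ; hops seen [H3,H5,H5] ; pick H5
  - 180.145.216.128/30 clear@30
  + 0.0.0.0/0 (H4) depth=0
  + 46.55.48.0/23 (H2) depth=23
  - 0.0.0.0/0 clear@0
  Q 180.145.216.1: descend 101101001001000111011000 ; hops seen [H3,H5,H5] ; pick H5
  + 46.55.49.16/32 (H3) depth=32
  - 180.145.0.0/16 clear@16
  Q 46.55.49.16: descend 00101110001101110011000100010000 ; hops seen [H2,H3] ; pick H3
  Q 46.63.49.16: descend 001011100011 ; hops seen [∅] ; pick no-route
  + 46.55.49.16/28 (H3) depth=28
  - 46.55.49.16/32 clear@32
  + 46.55.49.16/28 (H3) depth=28
  + 180.0.0.0/8 (H0) depth=8
  Q 39.154.251.48: descend 0010 ; hops seen [∅] ; pick no-route
  - 46.55.49.16/28 clear@28
  - 180.145.208.0/20 clear@20
  Q 180.13.112.204: descend 10110100 ; hops seen [H0] ; pick H0
  + 46.55.49.0/24 (H1) depth=24
  + 46.0.0.0/8 (H4) depth=8
  - 46.55.49.0/24 clear@24
  + 46.48.0.0/12 (H2) depth=12

== LOOKUPS ==
["H5","H5","H3","no-route","no-route","H0"]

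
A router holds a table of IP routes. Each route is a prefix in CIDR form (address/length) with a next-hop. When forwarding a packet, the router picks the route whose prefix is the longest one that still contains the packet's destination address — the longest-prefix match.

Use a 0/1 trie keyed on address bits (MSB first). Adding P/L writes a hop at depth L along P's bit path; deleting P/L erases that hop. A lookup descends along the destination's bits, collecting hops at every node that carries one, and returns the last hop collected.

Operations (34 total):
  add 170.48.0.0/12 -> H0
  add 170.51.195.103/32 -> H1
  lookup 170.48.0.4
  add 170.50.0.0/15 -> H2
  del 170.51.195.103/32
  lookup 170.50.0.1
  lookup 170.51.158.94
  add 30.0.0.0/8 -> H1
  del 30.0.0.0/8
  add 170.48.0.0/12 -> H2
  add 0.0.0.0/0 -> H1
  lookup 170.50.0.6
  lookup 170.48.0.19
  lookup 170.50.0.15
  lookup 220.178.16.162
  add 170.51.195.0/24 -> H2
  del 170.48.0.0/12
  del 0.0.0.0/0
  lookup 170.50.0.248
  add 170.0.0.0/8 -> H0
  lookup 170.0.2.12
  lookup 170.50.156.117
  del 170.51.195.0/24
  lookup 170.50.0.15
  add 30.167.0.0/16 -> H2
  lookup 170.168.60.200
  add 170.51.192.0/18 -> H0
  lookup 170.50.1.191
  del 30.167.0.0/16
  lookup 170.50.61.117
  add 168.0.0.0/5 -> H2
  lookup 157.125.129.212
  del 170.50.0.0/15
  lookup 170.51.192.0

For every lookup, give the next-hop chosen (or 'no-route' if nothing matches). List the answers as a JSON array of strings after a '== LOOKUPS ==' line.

Process each operation:
  + 170.48.0.0/12 (H0) depth=12
  + 170.51.195.103/32 (H1) depth=32
  lookup 170.48.0.4: bits 10101010001100 walk d0:-→d1:-→d2:-→d3:-→d4:-→d5:-→d6:-→d7:-→d8:-→d9:-→d10:-→d11:-→d12:H0→d13:-→d14:- -> H0
  + 170.50.0.0/15 (H2) depth=15
  - 170.51.195.103/32 clear@32
  lookup 170.50.0.1: bits 101010100011001 walk d0:-→d1:-→d2:-→d3:-→d4:-→d5:-→d6:-→d7:-→d8:-→d9:-→d10:-→d11:-→d12:H0→d13:-→d14:-→d15:H2 -> H2
  lookup 170.51.158.94: bits 10101010001100111 walk d0:-→d1:-→d2:-→d3:-→d4:-→d5:-→d6:-→d7:-→d8:-→d9:-→d10:-→d11:-→d12:H0→d13:-→d14:-→d15:H2→d16:-→d17:- -> H2
  + 30.0.0.0/8 (H1) depth=8
  - 30.0.0.0/8 clear@8
  + 170.48.0.0/12 (H2) depth=12
  + 0.0.0.0/0 (H1) depth=0
  lookup 170.50.0.6: bits 101010100011001 walk d0:H1→d1:-→d2:-→d3:-→d4:-→d5:-→d6:-→d7:-→d8:-→d9:-→d10:-→d11:-→d12:H2→d13:-→d14:-→d15:H2 -> H2
  lookup 170.48.0.19: bits 10101010001100 walk d0:H1→d1:-→d2:-→d3:-→d4:-→d5:-→d6:-→d7:-→d8:-→d9:-→d10:-→d11:-→d12:H2→d13:-→d14:- -> H2
  lookup 170.50.0.15: bits 101010100011001 walk d0:H1→d1:-→d2:-→d3:-→d4:-→d5:-→d6:-→d7:-→d8:-→d9:-→d10:-→d11:-→d12:H2→d13:-→d14:-→d15:H2 -> H2
  lookup 220.178.16.162: bits 1 walk d0:H1→d1:- -> H1
  + 170.51.195.0/24 (H2) depth=24
  - 170.48.0.0/12 clear@12
  - 0.0.0.0/0 clear@0
  lookup 170.50.0.248: bits 101010100011001 walk d0:-→d1:-→d2:-→d3:-→d4:-→d5:-→d6:-→d7:-→d8:-→d9:-→d10:-→d11:-→d12:-→d13:-→d14:-→d15:H2 -> H2
  + 170.0.0.0/8 (H0) depth=8
  lookup 170.0.2.12: bits 1010101000 walk d0:-→d1:-→d2:-→d3:-→d4:-→d5:-→d6:-→d7:-→d8:H0→d9:-→d10:- -> H0
  lookup 170.50.156.117: bits 101010100011001 walk d0:-→d1:-→d2:-→d3:-→d4:-→d5:-→d6:-→d7:-→d8:H0→d9:-→d10:-→d11:-→d12:-→d13:-→d14:-→d15:H2 -> H2
  - 170.51.195.0/24 clear@24
  lookup 170.50.0.15: bits 101010100011001 walk d0:-→d1:-→d2:-→d3:-→d4:-→d5:-→d6:-→d7:-→d8:H0→d9:-→d10:-→d11:-→d12:-→d13:-→d14:-→d15:H2 -> H2
  + 30.167.0.0/16 (H2) depth=16
  lookup 170.168.60.200: bits 10101010 walk d0:-→d1:-→d2:-→d3:-→d4:-→d5:-→d6:-→d7:-→d8:H0 -> H0
  + 170.51.192.0/18 (H0) depth=18
  lookup 170.50.1.191: bits 101010100011001 walk d0:-→d1:-→d2:-→d3:-→d4:-→d5:-→d6:-→d7:-→d8:H0→d9:-→d10:-→d11:-→d12:-→d13:-→d14:-→d15:H2 -> H2
  - 30.167.0.0/16 clear@16
  lookup 170.50.61.117: bits 101010100011001 walk d0:-→d1:-→d2:-→d3:-→d4:-→d5:-→d6:-→d7:-→d8:H0→d9:-→d10:-→d11:-→d12:-→d13:-→d14:-→d15:H2 -> H2
  + 168.0.0.0/5 (H2) depth=5
  lookup 157.125.129.212: bits 10 walk d0:-→d1:-→d2:- -> no-route
  - 170.50.0.0/15 clear@15
  lookup 170.51.192.0: bits 1010101000110011110000 walk d0:-→d1:-→d2:-→d3:-→d4:-→d5:H2→d6:-→d7:-→d8:H0→d9:-→d10:-→d11:-→d12:-→d13:-→d14:-→d15:-→d16:-→d17:-→d18:H0→d19:-→d20:-→d21:-→d22:- -> H0

== LOOKUPS ==
["H0","H2","H2","H2","H2","H2","H1","H2","H0","H2","H2","H0","H2","H2","no-route","H0"]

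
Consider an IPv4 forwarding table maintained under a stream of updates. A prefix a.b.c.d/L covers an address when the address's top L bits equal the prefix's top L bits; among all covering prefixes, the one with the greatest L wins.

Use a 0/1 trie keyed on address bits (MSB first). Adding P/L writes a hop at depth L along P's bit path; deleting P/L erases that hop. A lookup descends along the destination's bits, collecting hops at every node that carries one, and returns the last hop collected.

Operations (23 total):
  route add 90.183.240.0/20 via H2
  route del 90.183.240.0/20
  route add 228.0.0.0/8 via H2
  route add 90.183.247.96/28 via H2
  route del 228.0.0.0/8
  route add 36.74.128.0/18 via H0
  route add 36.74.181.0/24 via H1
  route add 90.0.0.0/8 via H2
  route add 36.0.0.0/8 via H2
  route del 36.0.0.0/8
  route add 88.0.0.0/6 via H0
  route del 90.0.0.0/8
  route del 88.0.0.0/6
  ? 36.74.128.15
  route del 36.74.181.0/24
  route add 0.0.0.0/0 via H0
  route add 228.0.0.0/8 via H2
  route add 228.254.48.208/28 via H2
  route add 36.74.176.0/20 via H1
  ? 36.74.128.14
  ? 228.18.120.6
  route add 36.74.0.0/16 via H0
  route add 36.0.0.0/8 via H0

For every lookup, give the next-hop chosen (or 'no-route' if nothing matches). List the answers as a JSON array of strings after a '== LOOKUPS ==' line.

Trace:
  + 90.183.240.0/20 (H2) depth=20
  - 90.183.240.0/20 clear@20
  + 228.0.0.0/8 (H2) depth=8
  + 90.183.247.96/28 (H2) depth=28
  - 228.0.0.0/8 clear@8
  + 36.74.128.0/18 (H0) depth=18
  + 36.74.181.0/24 (H1) depth=24
  + 90.0.0.0/8 (H2) depth=8
  + 36.0.0.0/8 (H2) depth=8
  - 36.0.0.0/8 clear@8
  + 88.0.0.0/6 (H0) depth=6
  - 90.0.0.0/8 clear@8
  - 88.0.0.0/6 clear@6
  lookup 36.74.128.15: bits 001001000100101010 walk d0:-→d1:-→d2:-→d3:-→d4:-→d5:-→d6:-→d7:-→d8:-→d9:-→d10:-→d11:-→d12:-→d13:-→d14:-→d15:-→d16:-→d17:-→d18:H0 -> H0
  - 36.74.181.0/24 clear@24
  + 0.0.0.0/0 (H0) depth=0
  + 228.0.0.0/8 (H2) depth=8
  + 228.254.48.208/28 (H2) depth=28
  + 36.74.176.0/20 (H1) depth=20
  lookup 36.74.128.14: bits 001001000100101010 walk d0:H0→d1:-→d2:-→d3:-→d4:-→d5:-→d6:-→d7:-→d8:-→d9:-→d10:-→d11:-→d12:-→d13:-→d14:-→d15:-→d16:-→d17:-→d18:H0 -> H0
  lookup 228.18.120.6: bits 11100100 walk d0:H0→d1:-→d2:-→d3:-→d4:-→d5:-→d6:-→d7:-→d8:H2 -> H2
  + 36.74.0.0/16 (H0) depth=16
  + 36.0.0.0/8 (H0) depth=8

== LOOKUPS ==
["H0","H0","H2"]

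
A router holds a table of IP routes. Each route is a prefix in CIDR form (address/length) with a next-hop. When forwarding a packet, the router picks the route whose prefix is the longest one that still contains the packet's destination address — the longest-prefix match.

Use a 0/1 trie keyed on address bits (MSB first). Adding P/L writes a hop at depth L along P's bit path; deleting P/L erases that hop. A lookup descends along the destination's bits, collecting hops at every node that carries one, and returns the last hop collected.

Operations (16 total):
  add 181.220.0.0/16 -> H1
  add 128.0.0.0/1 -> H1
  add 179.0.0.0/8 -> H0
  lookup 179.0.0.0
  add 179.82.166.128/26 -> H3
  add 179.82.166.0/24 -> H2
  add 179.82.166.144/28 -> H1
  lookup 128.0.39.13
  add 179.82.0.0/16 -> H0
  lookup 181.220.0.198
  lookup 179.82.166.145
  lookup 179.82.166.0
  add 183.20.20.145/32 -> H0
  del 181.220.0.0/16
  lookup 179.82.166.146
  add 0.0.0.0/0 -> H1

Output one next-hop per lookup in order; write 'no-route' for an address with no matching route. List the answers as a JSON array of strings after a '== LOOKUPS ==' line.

Process each operation:
  + 181.220.0.0/16 (H1) depth=16
  + 128.0.0.0/1 (H1) depth=1
  + 179.0.0.0/8 (H0) depth=8
  Q 179.0.0.0: descend 10110011 ; hops seen [H1,H0] ; pick H0
  + 179.82.166.128/26 (H3) depth=26
  + 179.82.166.0/24 (H2) depth=24
  + 179.82.166.144/28 (H1) depth=28
  Q 128.0.39.13: descend 10 ; hops seen [H1] ; pick H1
  + 179.82.0.0/16 (H0) depth=16
  Q 181.220.0.198: descend 1011010111011100 ; hops seen [H1,H1] ; pick H1
  Q 179.82.166.145: descend 1011001101010010101001101001 ; hops seen [H1,H0,H0,H2,H3,H1] ; pick H1
  Q 179.82.166.0: descend 101100110101001010100110 ; hops seen [H1,H0,H0,H2] ; pick H2
  + 183.20.20.145/32 (H0) depth=32
  - 181.220.0.0/16 clear@16
  Q 179.82.166.146: descend 1011001101010010101001101001 ; hops seen [H1,H0,H0,H2,H3,H1] ; pick H1
  + 0.0.0.0/0 (H1) depth=0

== LOOKUPS ==
["H0","H1","H1","H1","H2","H1"]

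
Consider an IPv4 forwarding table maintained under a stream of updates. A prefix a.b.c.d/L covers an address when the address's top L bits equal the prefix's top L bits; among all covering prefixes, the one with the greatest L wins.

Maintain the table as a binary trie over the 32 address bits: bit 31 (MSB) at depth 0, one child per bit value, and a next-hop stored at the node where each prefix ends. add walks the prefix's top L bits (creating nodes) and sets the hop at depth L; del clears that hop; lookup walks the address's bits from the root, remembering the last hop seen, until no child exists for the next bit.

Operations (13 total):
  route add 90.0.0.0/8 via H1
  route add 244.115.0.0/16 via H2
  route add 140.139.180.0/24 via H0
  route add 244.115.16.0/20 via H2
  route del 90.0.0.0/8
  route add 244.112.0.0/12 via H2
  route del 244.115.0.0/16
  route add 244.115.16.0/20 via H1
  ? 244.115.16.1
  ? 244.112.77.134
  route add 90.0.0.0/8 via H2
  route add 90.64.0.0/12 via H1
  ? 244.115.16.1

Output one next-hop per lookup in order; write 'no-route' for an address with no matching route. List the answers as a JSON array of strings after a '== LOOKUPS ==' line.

Process each operation:
  add 90.0.0.0/8 -> H1 at depth 8
  add 244.115.0.0/16 -> H2 at depth 16
  add 140.139.180.0/24 -> H0 at depth 24
  add 244.115.16.0/20 -> H2 at depth 20
  del 90.0.0.0/8 (clear depth 8)
  add 244.112.0.0/12 -> H2 at depth 12
  del 244.115.0.0/16 (clear depth 16)
  add 244.115.16.0/20 -> H1 at depth 20
  Q 244.115.16.1: descend 11110100011100110001 ; hops seen [H2,H1] ; pick H1
  Q 244.112.77.134: descend 11110100011100 ; hops seen [H2] ; pick H2
  add 90.0.0.0/8 -> H2 at depth 8
  add 90.64.0.0/12 -> H1 at depth 12
  Q 244.115.16.1: descend 11110100011100110001 ; hops seen [H2,H1] ; pick H1

== LOOKUPS ==
["H1","H2","H1"]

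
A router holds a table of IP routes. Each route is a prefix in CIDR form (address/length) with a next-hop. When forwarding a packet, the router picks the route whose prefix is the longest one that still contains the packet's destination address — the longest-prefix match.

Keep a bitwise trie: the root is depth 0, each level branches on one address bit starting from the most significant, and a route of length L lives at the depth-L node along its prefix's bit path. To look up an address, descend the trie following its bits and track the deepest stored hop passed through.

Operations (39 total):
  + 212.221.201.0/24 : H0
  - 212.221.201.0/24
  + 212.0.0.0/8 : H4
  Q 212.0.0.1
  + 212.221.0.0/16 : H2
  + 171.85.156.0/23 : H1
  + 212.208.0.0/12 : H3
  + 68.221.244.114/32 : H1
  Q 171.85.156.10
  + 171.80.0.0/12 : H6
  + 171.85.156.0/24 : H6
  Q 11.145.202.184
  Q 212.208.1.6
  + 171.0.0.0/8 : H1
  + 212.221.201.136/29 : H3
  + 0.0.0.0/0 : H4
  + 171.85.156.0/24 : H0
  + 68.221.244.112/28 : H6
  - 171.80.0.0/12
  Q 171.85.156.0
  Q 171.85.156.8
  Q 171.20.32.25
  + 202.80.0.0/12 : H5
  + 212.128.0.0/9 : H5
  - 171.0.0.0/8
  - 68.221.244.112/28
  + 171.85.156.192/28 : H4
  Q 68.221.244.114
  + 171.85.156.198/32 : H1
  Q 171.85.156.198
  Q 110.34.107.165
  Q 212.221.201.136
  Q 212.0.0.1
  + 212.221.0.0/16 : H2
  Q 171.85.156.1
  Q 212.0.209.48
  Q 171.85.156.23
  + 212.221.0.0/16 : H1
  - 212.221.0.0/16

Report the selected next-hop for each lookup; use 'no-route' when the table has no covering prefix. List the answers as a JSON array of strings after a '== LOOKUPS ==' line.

Process each operation:
  + 212.221.201.0/24 (H0) depth=24
  del 212.221.201.0/24 (clear depth 24)
  + 212.0.0.0/8 (H4) depth=8
  ? 212.0.0.1  path d0:-→d1:-→d2:-→d3:-→d4:-→d5:-→d6:-→d7:-→d8:H4  best=H4
  + 212.221.0.0/16 (H2) depth=16
  + 171.85.156.0/23 (H1) depth=23
  + 212.208.0.0/12 (H3) depth=12
  + 68.221.244.114/32 (H1) depth=32
  ? 171.85.156.10  path d0:-→d1:-→d2:-→d3:-→d4:-→d5:-→d6:-→d7:-→d8:-→d9:-→d10:-→d11:-→d12:-→d13:-→d14:-→d15:-→d16:-→d17:-→d18:-→d19:-→d20:-→d21:-→d22:-→d23:H1  best=H1
  + 171.80.0.0/12 (H6) depth=12
  + 171.85.156.0/24 (H6) depth=24
  ? 11.145.202.184  path d0:-→d1:-  best=no-route
  ? 212.208.1.6  path d0:-→d1:-→d2:-→d3:-→d4:-→d5:-→d6:-→d7:-→d8:H4→d9:-→d10:-→d11:-→d12:H3  best=H3
  + 171.0.0.0/8 (H1) depth=8
  + 212.221.201.136/29 (H3) depth=29
  + 0.0.0.0/0 (H4) depth=0
  + 171.85.156.0/24 (H0) depth=24
  + 68.221.244.112/28 (H6) depth=28
  del 171.80.0.0/12 (clear depth 12)
  ? 171.85.156.0  path d0:H4→d1:-→d2:-→d3:-→d4:-→d5:-→d6:-→d7:-→d8:H1→d9:-→d10:-→d11:-→d12:-→d13:-→d14:-→d15:-→d16:-→d17:-→d18:-→d19:-→d20:-→d21:-→d22:-→d23:H1→d24:H0  best=H0
  ? 171.85.156.8  path d0:H4→d1:-→d2:-→d3:-→d4:-→d5:-→d6:-→d7:-→d8:H1→d9:-→d10:-→d11:-→d12:-→d13:-→d14:-→d15:-→d16:-→d17:-→d18:-→d19:-→d20:-→d21:-→d22:-→d23:H1→d24:H0  best=H0
  ? 171.20.32.25  path d0:H4→d1:-→d2:-→d3:-→d4:-→d5:-→d6:-→d7:-→d8:H1→d9:-  best=H1
  + 202.80.0.0/12 (H5) depth=12
  + 212.128.0.0/9 (H5) depth=9
  del 171.0.0.0/8 (clear depth 8)
  del 68.221.244.112/28 (clear depth 28)
  + 171.85.156.192/28 (H4) depth=28
  ? 68.221.244.114  path d0:H4→d1:-→d2:-→d3:-→d4:-→d5:-→d6:-→d7:-→d8:-→d9:-→d10:-→d11:-→d12:-→d13:-→d14:-→d15:-→d16:-→d17:-→d18:-→d19:-→d20:-→d21:-→d22:-→d23:-→d24:-→d25:-→d26:-→d27:-→d28:-→d29:-→d30:-→d31:-→d32:H1  best=H1
  + 171.85.156.198/32 (H1) depth=32
  ? 171.85.156.198  path d0:H4→d1:-→d2:-→d3:-→d4:-→d5:-→d6:-→d7:-→d8:-→d9:-→d10:-→d11:-→d12:-→d13:-→d14:-→d15:-→d16:-→d17:-→d18:-→d19:-→d20:-→d21:-→d22:-→d23:H1→d24:H0→d25:-→d26:-→d27:-→d28:H4→d29:-→d30:-→d31:-→d32:H1  best=H1
  ? 110.34.107.165  path d0:H4→d1:-→d2:-  best=H4
  ? 212.221.201.136  path d0:H4→d1:-→d2:-→d3:-→d4:-→d5:-→d6:-→d7:-→d8:H4→d9:H5→d10:-→d11:-→d12:H3→d13:-→d14:-→d15:-→d16:H2→d17:-→d18:-→d19:-→d20:-→d21:-→d22:-→d23:-→d24:-→d25:-→d26:-→d27:-→d28:-→d29:H3  best=H3
  ? 212.0.0.1  path d0:H4→d1:-→d2:-→d3:-→d4:-→d5:-→d6:-→d7:-→d8:H4  best=H4
  + 212.221.0.0/16 (H2) depth=16
  ? 171.85.156.1  path d0:H4→d1:-→d2:-→d3:-→d4:-→d5:-→d6:-→d7:-→d8:-→d9:-→d10:-→d11:-→d12:-→d13:-→d14:-→d15:-→d16:-→d17:-→d18:-→d19:-→d20:-→d21:-→d22:-→d23:H1→d24:H0  best=H0
  ? 212.0.209.48  path d0:H4→d1:-→d2:-→d3:-→d4:-→d5:-→d6:-→d7:-→d8:H4  best=H4
  ? 171.85.156.23  path d0:H4→d1:-→d2:-→d3:-→d4:-→d5:-→d6:-→d7:-→d8:-→d9:-→d10:-→d11:-→d12:-→d13:-→d14:-→d15:-→d16:-→d17:-→d18:-→d19:-→d20:-→d21:-→d22:-→d23:H1→d24:H0  best=H0
  + 212.221.0.0/16 (H1) depth=16
  del 212.221.0.0/16 (clear depth 16)

== LOOKUPS ==
["H4","H1","no-route","H3","H0","H0","H1","H1","H1","H4","H3","H4","H0","H4","H0"]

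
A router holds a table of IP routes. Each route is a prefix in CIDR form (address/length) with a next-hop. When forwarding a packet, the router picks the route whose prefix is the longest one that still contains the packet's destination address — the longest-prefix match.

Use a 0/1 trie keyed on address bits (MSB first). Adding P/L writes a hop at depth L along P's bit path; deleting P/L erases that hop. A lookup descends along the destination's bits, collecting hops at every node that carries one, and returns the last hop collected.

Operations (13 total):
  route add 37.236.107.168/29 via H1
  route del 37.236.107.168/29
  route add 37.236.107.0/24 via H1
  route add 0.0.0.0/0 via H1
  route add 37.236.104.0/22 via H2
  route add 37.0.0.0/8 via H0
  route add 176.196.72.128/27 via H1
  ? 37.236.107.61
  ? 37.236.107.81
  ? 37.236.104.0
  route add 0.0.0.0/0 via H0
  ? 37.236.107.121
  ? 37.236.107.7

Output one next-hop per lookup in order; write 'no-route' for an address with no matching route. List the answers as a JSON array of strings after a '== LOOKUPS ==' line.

Apply in order:
  + 37.236.107.168/29 (H1) depth=29
  - 37.236.107.168/29 clear@29
  + 37.236.107.0/24 (H1) depth=24
  + 0.0.0.0/0 (H1) depth=0
  + 37.236.104.0/22 (H2) depth=22
  + 37.0.0.0/8 (H0) depth=8
  + 176.196.72.128/27 (H1) depth=27
  Q 37.236.107.61: descend 001001011110110001101011 ; hops seen [H1,H0,H2,H1] ; pick H1
  Q 37.236.107.81: descend 001001011110110001101011 ; hops seen [H1,H0,H2,H1] ; pick H1
  Q 37.236.104.0: descend 0010010111101100011010 ; hops seen [H1,H0,H2] ; pick H2
  + 0.0.0.0/0 (H0) depth=0
  Q 37.236.107.121: descend 001001011110110001101011 ; hops seen [H0,H0,H2,H1] ; pick H1
  Q 37.236.107.7: descend 001001011110110001101011 ; hops seen [H0,H0,H2,H1] ; pick H1

== LOOKUPS ==
["H1","H1","H2","H1","H1"]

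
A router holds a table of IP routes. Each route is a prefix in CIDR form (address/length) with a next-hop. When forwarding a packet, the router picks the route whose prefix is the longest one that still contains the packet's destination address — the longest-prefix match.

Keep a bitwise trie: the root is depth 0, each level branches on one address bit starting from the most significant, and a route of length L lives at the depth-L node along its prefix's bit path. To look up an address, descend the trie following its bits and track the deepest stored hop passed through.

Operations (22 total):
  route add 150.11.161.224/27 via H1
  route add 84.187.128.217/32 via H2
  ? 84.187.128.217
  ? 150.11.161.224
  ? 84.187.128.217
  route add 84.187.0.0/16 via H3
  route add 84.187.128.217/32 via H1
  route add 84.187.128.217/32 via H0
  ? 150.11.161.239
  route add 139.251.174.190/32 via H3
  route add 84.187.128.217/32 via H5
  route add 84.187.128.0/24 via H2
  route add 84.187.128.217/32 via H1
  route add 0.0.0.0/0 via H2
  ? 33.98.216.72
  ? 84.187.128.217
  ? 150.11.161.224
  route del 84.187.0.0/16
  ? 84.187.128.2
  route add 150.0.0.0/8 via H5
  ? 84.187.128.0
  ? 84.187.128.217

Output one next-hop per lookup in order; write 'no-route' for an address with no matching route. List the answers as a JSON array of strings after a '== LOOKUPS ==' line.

Process each operation:
  + 150.11.161.224/27 (H1) depth=27
  + 84.187.128.217/32 (H2) depth=32
  Q 84.187.128.217: descend 01010100101110111000000011011001 ; hops seen [H2] ; pick H2
  Q 150.11.161.224: descend 100101100000101110100001111 ; hops seen [H1] ; pick H1
  Q 84.187.128.217: descend 01010100101110111000000011011001 ; hops seen [H2] ; pick H2
  + 84.187.0.0/16 (H3) depth=16
  + 84.187.128.217/32 (H1) depth=32
  + 84.187.128.217/32 (H0) depth=32
  Q 150.11.161.239: descend 100101100000101110100001111 ; hops seen [H1] ; pick H1
  + 139.251.174.190/32 (H3) depth=32
  + 84.187.128.217/32 (H5) depth=32
  + 84.187.128.0/24 (H2) depth=24
  + 84.187.128.217/32 (H1) depth=32
  + 0.0.0.0/0 (H2) depth=0
  Q 33.98.216.72: descend 0 ; hops seen [H2] ; pick H2
  Q 84.187.128.217: descend 01010100101110111000000011011001 ; hops seen [H2,H3,H2,H1] ; pick H1
  Q 150.11.161.224: descend 100101100000101110100001111 ; hops seen [H2,H1] ; pick H1
  del 84.187.0.0/16 (clear depth 16)
  Q 84.187.128.2: descend 010101001011101110000000 ; hops seen [H2,H2] ; pick H2
  + 150.0.0.0/8 (H5) depth=8
  Q 84.187.128.0: descend 010101001011101110000000 ; hops seen [H2,H2] ; pick H2
  Q 84.187.128.217: descend 01010100101110111000000011011001 ; hops seen [H2,H2,H1] ; pick H1

== LOOKUPS ==
["H2","H1","H2","H1","H2","H1","H1","H2","H2","H1"]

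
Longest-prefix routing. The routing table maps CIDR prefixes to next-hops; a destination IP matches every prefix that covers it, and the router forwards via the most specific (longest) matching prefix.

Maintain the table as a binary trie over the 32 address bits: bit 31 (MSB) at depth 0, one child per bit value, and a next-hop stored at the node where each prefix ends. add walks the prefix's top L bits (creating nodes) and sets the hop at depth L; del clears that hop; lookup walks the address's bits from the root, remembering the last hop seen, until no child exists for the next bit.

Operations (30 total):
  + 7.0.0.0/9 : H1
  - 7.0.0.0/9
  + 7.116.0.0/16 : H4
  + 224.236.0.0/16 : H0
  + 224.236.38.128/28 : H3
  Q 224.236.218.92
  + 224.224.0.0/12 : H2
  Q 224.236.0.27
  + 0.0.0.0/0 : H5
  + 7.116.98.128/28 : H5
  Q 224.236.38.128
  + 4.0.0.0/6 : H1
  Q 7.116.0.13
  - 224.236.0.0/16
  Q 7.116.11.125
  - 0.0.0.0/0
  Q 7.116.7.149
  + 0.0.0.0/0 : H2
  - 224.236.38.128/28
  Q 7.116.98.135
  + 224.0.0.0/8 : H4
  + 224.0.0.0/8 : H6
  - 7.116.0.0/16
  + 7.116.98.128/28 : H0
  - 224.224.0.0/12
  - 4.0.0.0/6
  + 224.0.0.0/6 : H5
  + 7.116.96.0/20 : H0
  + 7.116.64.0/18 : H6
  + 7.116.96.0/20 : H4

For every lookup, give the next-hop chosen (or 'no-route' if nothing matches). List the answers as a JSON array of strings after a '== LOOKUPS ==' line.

Apply in order:
  + 7.0.0.0/9 (H1) depth=9
  del 7.0.0.0/9 (clear depth 9)
  + 7.116.0.0/16 (H4) depth=16
  + 224.236.0.0/16 (H0) depth=16
  + 224.236.38.128/28 (H3) depth=28
  Q 224.236.218.92: descend 1110000011101100 ; hops seen [H0] ; pick H0
  + 224.224.0.0/12 (H2) depth=12
  Q 224.236.0.27: descend 111000001110110000 ; hops seen [H2,H0] ; pick H0
  + 0.0.0.0/0 (H5) depth=0
  + 7.116.98.128/28 (H5) depth=28
  Q 224.236.38.128: descend 1110000011101100001001101000 ; hops seen [H5,H2,H0,H3] ; pick H3
  + 4.0.0.0/6 (H1) depth=6
  Q 7.116.0.13: descend 00000111011101000 ; hops seen [H5,H1,H4] ; pick H4
  del 224.236.0.0/16 (clear depth 16)
  Q 7.116.11.125: descend 00000111011101000 ; hops seen [H5,H1,H4] ; pick H4
  del 0.0.0.0/0 (clear depth 0)
  Q 7.116.7.149: descend 00000111011101000 ; hops seen [H1,H4] ; pick H4
  + 0.0.0.0/0 (H2) depth=0
  del 224.236.38.128/28 (clear depth 28)
  Q 7.116.98.135: descend 0000011101110100011000101000 ; hops seen [H2,H1,H4,H5] ; pick H5
  + 224.0.0.0/8 (H4) depth=8
  + 224.0.0.0/8 (H6) depth=8
  del 7.116.0.0/16 (clear depth 16)
  + 7.116.98.128/28 (H0) depth=28
  del 224.224.0.0/12 (clear depth 12)
  del 4.0.0.0/6 (clear depth 6)
  + 224.0.0.0/6 (H5) depth=6
  + 7.116.96.0/20 (H0) depth=20
  + 7.116.64.0/18 (H6) depth=18
  + 7.116.96.0/20 (H4) depth=20

== LOOKUPS ==
["H0","H0","H3","H4","H4","H4","H5"]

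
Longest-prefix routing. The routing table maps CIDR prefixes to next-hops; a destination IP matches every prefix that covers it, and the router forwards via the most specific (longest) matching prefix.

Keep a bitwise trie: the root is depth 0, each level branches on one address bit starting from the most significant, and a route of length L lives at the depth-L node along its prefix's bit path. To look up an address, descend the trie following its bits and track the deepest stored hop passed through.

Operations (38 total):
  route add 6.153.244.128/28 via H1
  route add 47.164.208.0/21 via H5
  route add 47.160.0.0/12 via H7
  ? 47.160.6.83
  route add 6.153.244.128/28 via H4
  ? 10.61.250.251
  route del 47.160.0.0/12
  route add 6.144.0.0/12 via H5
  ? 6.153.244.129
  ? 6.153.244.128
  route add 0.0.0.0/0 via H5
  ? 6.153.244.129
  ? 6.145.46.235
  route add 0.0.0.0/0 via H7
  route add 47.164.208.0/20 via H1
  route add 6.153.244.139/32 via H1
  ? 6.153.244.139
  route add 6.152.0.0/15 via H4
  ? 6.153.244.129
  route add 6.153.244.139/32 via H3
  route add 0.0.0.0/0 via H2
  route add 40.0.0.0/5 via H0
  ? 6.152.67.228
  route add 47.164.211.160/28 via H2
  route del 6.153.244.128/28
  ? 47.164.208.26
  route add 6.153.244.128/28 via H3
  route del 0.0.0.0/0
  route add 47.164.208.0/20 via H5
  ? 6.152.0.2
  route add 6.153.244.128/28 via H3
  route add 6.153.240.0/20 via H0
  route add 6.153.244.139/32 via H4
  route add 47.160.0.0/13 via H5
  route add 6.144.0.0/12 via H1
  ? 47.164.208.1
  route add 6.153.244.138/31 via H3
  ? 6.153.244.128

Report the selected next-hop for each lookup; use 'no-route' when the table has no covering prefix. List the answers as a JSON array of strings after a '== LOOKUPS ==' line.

Trace:
  add 6.153.244.128/28 -> H1 at depth 28
  add 47.164.208.0/21 -> H5 at depth 21
  add 47.160.0.0/12 -> H7 at depth 12
  Q 47.160.6.83: descend 0010111110100 ; hops seen [H7] ; pick H7
  add 6.153.244.128/28 -> H4 at depth 28
  Q 10.61.250.251: descend 0000 ; hops seen [∅] ; pick no-route
  - 47.160.0.0/12 clear@12
  add 6.144.0.0/12 -> H5 at depth 12
  Q 6.153.244.129: descend 0000011010011001111101001000 ; hops seen [H5,H4] ; pick H4
  Q 6.153.244.128: descend 0000011010011001111101001000 ; hops seen [H5,H4] ; pick H4
  add 0.0.0.0/0 -> H5 at depth 0
  Q 6.153.244.129: descend 0000011010011001111101001000 ; hops seen [H5,H5,H4] ; pick H4
  Q 6.145.46.235: descend 000001101001 ; hops seen [H5,H5] ; pick H5
  add 0.0.0.0/0 -> H7 at depth 0
  add 47.164.208.0/20 -> H1 at depth 20
  add 6.153.244.139/32 -> H1 at depth 32
  Q 6.153.244.139: descend 00000110100110011111010010001011 ; hops seen [H7,H5,H4,H1] ; pick H1
  add 6.152.0.0/15 -> H4 at depth 15
  Q 6.153.244.129: descend 0000011010011001111101001000 ; hops seen [H7,H5,H4,H4] ; pick H4
  add 6.153.244.139/32 -> H3 at depth 32
  add 0.0.0.0/0 -> H2 at depth 0
  add 40.0.0.0/5 -> H0 at depth 5
  Q 6.152.67.228: descend 000001101001100 ; hops seen [H2,H5,H4] ; pick H4
  add 47.164.211.160/28 -> H2 at depth 28
  - 6.153.244.128/28 clear@28
  Q 47.164.208.26: descend 0010111110100100110100 ; hops seen [H2,H0,H1,H5] ; pick H5
  add 6.153.244.128/28 -> H3 at depth 28
  - 0.0.0.0/0 clear@0
  add 47.164.208.0/20 -> H5 at depth 20
  Q 6.152.0.2: descend 000001101001100 ; hops seen [H5,H4] ; pick H4
  add 6.153.244.128/28 -> H3 at depth 28
  add 6.153.240.0/20 -> H0 at depth 20
  add 6.153.244.139/32 -> H4 at depth 32
  add 47.160.0.0/13 -> H5 at depth 13
  add 6.144.0.0/12 -> H1 at depth 12
  Q 47.164.208.1: descend 0010111110100100110100 ; hops seen [H0,H5,H5,H5] ; pick H5
  add 6.153.244.138/31 -> H3 at depth 31
  Q 6.153.244.128: descend 0000011010011001111101001000 ; hops seen [H1,H4,H0,H3] ; pick H3

== LOOKUPS ==
["H7","no-route","H4","H4","H4","H5","H1","H4","H4","H5","H4","H5","H3"]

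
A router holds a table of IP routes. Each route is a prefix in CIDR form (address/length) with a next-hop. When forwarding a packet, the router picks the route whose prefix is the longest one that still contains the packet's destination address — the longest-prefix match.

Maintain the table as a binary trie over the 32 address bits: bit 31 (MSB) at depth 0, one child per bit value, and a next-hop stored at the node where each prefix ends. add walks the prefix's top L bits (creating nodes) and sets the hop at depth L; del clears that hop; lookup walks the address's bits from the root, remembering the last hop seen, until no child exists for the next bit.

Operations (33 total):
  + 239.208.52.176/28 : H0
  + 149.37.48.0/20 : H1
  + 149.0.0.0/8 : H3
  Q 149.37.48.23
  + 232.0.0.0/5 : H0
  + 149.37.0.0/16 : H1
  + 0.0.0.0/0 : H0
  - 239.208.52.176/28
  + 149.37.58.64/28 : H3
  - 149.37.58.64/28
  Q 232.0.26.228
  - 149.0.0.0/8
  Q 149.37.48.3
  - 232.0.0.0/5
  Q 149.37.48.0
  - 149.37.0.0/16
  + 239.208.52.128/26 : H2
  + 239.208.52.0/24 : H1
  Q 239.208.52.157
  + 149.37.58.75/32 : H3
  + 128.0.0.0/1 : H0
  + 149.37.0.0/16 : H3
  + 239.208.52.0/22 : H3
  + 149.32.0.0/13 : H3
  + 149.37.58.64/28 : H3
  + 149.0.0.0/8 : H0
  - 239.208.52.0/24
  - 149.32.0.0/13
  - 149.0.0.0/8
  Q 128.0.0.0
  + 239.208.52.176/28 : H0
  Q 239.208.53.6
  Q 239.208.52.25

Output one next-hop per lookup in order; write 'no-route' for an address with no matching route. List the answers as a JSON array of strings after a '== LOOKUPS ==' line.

Apply in order:
  + 239.208.52.176/28 (H0) depth=28
  + 149.37.48.0/20 (H1) depth=20
  + 149.0.0.0/8 (H3) depth=8
  lookup 149.37.48.23: bits 10010101001001010011 walk d0:-→d1:-→d2:-→d3:-→d4:-→d5:-→d6:-→d7:-→d8:H3→d9:-→d10:-→d11:-→d12:-→d13:-→d14:-→d15:-→d16:-→d17:-→d18:-→d19:-→d20:H1 -> H1
  + 232.0.0.0/5 (H0) depth=5
  + 149.37.0.0/16 (H1) depth=16
  + 0.0.0.0/0 (H0) depth=0
  - 239.208.52.176/28 clear@28
  + 149.37.58.64/28 (H3) depth=28
  - 149.37.58.64/28 clear@28
  lookup 232.0.26.228: bits 11101 walk d0:H0→d1:-→d2:-→d3:-→d4:-→d5:H0 -> H0
  - 149.0.0.0/8 clear@8
  lookup 149.37.48.3: bits 10010101001001010011 walk d0:H0→d1:-→d2:-→d3:-→d4:-→d5:-→d6:-→d7:-→d8:-→d9:-→d10:-→d11:-→d12:-→d13:-→d14:-→d15:-→d16:H1→d17:-→d18:-→d19:-→d20:H1 -> H1
  - 232.0.0.0/5 clear@5
  lookup 149.37.48.0: bits 10010101001001010011 walk d0:H0→d1:-→d2:-→d3:-→d4:-→d5:-→d6:-→d7:-→d8:-→d9:-→d10:-→d11:-→d12:-→d13:-→d14:-→d15:-→d16:H1→d17:-→d18:-→d19:-→d20:H1 -> H1
  - 149.37.0.0/16 clear@16
  + 239.208.52.128/26 (H2) depth=26
  + 239.208.52.0/24 (H1) depth=24
  lookup 239.208.52.157: bits 11101111110100000011010010 walk d0:H0→d1:-→d2:-→d3:-→d4:-→d5:-→d6:-→d7:-→d8:-→d9:-→d10:-→d11:-→d12:-→d13:-→d14:-→d15:-→d16:-→d17:-→d18:-→d19:-→d20:-→d21:-→d22:-→d23:-→d24:H1→d25:-→d26:H2 -> H2
  + 149.37.58.75/32 (H3) depth=32
  + 128.0.0.0/1 (H0) depth=1
  + 149.37.0.0/16 (H3) depth=16
  + 239.208.52.0/22 (H3) depth=22
  + 149.32.0.0/13 (H3) depth=13
  + 149.37.58.64/28 (H3) depth=28
  + 149.0.0.0/8 (H0) depth=8
  - 239.208.52.0/24 clear@24
  - 149.32.0.0/13 clear@13
  - 149.0.0.0/8 clear@8
  lookup 128.0.0.0: bits 100 walk d0:H0→d1:H0→d2:-→d3:- -> H0
  + 239.208.52.176/28 (H0) depth=28
  lookup 239.208.53.6: bits 11101111110100000011010 walk d0:H0→d1:H0→d2:-→d3:-→d4:-→d5:-→d6:-→d7:-→d8:-→d9:-→d10:-→d11:-→d12:-→d13:-→d14:-→d15:-→d16:-→d17:-→d18:-→d19:-→d20:-→d21:-→d22:H3→d23:- -> H3
  lookup 239.208.52.25: bits 111011111101000000110100 walk d0:H0→d1:H0→d2:-→d3:-→d4:-→d5:-→d6:-→d7:-→d8:-→d9:-→d10:-→d11:-→d12:-→d13:-→d14:-→d15:-→d16:-→d17:-→d18:-→d19:-→d20:-→d21:-→d22:H3→d23:-→d24:- -> H3

== LOOKUPS ==
["H1","H0","H1","H1","H2","H0","H3","H3"]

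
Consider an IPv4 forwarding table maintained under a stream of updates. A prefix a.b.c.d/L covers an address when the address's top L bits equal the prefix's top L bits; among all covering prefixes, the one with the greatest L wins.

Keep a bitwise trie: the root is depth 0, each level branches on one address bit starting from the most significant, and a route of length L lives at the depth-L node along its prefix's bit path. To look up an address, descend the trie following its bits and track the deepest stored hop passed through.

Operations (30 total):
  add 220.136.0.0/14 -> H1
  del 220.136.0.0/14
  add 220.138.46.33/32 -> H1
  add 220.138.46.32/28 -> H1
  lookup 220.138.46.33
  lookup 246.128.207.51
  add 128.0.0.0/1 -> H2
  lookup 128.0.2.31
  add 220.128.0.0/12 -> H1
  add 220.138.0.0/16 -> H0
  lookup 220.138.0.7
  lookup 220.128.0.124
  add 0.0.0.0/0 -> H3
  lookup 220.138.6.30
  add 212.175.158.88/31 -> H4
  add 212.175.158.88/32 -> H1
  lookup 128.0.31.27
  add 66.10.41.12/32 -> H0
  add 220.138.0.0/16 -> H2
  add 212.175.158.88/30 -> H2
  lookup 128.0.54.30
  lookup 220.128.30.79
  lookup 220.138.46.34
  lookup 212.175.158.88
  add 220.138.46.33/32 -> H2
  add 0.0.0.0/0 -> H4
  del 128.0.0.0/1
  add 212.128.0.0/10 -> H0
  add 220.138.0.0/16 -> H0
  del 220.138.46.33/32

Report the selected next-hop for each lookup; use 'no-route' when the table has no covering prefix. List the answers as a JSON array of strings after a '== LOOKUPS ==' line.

Trace:
  + 220.136.0.0/14 (H1) depth=14
  del 220.136.0.0/14 (clear depth 14)
  + 220.138.46.33/32 (H1) depth=32
  + 220.138.46.32/28 (H1) depth=28
  Q 220.138.46.33: descend 11011100100010100010111000100001 ; hops seen [H1,H1] ; pick H1
  Q 246.128.207.51: descend 11 ; hops seen [∅] ; pick no-route
  + 128.0.0.0/1 (H2) depth=1
  Q 128.0.2.31: descend 1 ; hops seen [H2] ; pick H2
  + 220.128.0.0/12 (H1) depth=12
  + 220.138.0.0/16 (H0) depth=16
  Q 220.138.0.7: descend 110111001000101000 ; hops seen [H2,H1,H0] ; pick H0
  Q 220.128.0.124: descend 110111001000 ; hops seen [H2,H1] ; pick H1
  + 0.0.0.0/0 (H3) depth=0
  Q 220.138.6.30: descend 110111001000101000 ; hops seen [H3,H2,H1,H0] ; pick H0
  + 212.175.158.88/31 (H4) depth=31
  + 212.175.158.88/32 (H1) depth=32
  Q 128.0.31.27: descend 1 ; hops seen [H3,H2] ; pick H2
  + 66.10.41.12/32 (H0) depth=32
  + 220.138.0.0/16 (H2) depth=16
  + 212.175.158.88/30 (H2) depth=30
  Q 128.0.54.30: descend 1 ; hops seen [H3,H2] ; pick H2
  Q 220.128.30.79: descend 110111001000 ; hops seen [H3,H2,H1] ; pick H1
  Q 220.138.46.34: descend 110111001000101000101110001000 ; hops seen [H3,H2,H1,H2,H1] ; pick H1
  Q 212.175.158.88: descend 11010100101011111001111001011000 ; hops seen [H3,H2,H2,H4,H1] ; pick H1
  + 220.138.46.33/32 (H2) depth=32
  + 0.0.0.0/0 (H4) depth=0
  del 128.0.0.0/1 (clear depth 1)
  + 212.128.0.0/10 (H0) depth=10
  + 220.138.0.0/16 (H0) depth=16
  del 220.138.46.33/32 (clear depth 32)

== LOOKUPS ==
["H1","no-route","H2","H0","H1","H0","H2","H2","H1","H1","H1"]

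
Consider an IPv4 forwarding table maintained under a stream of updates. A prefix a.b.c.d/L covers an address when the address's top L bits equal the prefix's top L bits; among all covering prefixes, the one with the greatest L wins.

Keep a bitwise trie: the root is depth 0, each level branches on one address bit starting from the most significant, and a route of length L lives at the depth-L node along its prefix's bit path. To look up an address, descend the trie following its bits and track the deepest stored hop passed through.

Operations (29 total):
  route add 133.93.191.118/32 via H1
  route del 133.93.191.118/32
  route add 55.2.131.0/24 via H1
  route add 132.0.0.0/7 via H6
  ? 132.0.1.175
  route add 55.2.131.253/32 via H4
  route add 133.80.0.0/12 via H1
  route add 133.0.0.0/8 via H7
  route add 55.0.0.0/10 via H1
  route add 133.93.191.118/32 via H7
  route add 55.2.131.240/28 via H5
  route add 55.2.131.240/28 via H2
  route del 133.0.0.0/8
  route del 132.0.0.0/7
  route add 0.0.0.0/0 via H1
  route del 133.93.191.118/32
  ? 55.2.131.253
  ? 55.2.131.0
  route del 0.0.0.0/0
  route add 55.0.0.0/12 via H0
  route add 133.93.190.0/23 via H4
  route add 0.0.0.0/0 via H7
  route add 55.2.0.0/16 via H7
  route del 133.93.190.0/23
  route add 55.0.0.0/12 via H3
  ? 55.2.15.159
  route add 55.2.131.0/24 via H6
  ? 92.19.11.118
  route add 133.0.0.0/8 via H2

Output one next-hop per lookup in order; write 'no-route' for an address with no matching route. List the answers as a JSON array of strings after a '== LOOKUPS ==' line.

Apply in order:
  add 133.93.191.118/32 -> H1 at depth 32
  del 133.93.191.118/32 (clear depth 32)
  add 55.2.131.0/24 -> H1 at depth 24
  add 132.0.0.0/7 -> H6 at depth 7
  lookup 132.0.1.175: bits 1000010 walk d0:-→d1:-→d2:-→d3:-→d4:-→d5:-→d6:-→d7:H6 -> H6
  add 55.2.131.253/32 -> H4 at depth 32
  add 133.80.0.0/12 -> H1 at depth 12
  add 133.0.0.0/8 -> H7 at depth 8
  add 55.0.0.0/10 -> H1 at depth 10
  add 133.93.191.118/32 -> H7 at depth 32
  add 55.2.131.240/28 -> H5 at depth 28
  add 55.2.131.240/28 -> H2 at depth 28
  del 133.0.0.0/8 (clear depth 8)
  del 132.0.0.0/7 (clear depth 7)
  add 0.0.0.0/0 -> H1 at depth 0
  del 133.93.191.118/32 (clear depth 32)
  lookup 55.2.131.253: bits 00110111000000101000001111111101 walk d0:H1→d1:-→d2:-→d3:-→d4:-→d5:-→d6:-→d7:-→d8:-→d9:-→d10:H1→d11:-→d12:-→d13:-→d14:-→d15:-→d16:-→d17:-→d18:-→d19:-→d20:-→d21:-→d22:-→d23:-→d24:H1→d25:-→d26:-→d27:-→d28:H2→d29:-→d30:-→d31:-→d32:H4 -> H4
  lookup 55.2.131.0: bits 001101110000001010000011 walk d0:H1→d1:-→d2:-→d3:-→d4:-→d5:-→d6:-→d7:-→d8:-→d9:-→d10:H1→d11:-→d12:-→d13:-→d14:-→d15:-→d16:-→d17:-→d18:-→d19:-→d20:-→d21:-→d22:-→d23:-→d24:H1 -> H1
  del 0.0.0.0/0 (clear depth 0)
  add 55.0.0.0/12 -> H0 at depth 12
  add 133.93.190.0/23 -> H4 at depth 23
  add 0.0.0.0/0 -> H7 at depth 0
  add 55.2.0.0/16 -> H7 at depth 16
  del 133.93.190.0/23 (clear depth 23)
  add 55.0.0.0/12 -> H3 at depth 12
  lookup 55.2.15.159: bits 0011011100000010 walk d0:H7→d1:-→d2:-→d3:-→d4:-→d5:-→d6:-→d7:-→d8:-→d9:-→d10:H1→d11:-→d12:H3→d13:-→d14:-→d15:-→d16:H7 -> H7
  add 55.2.131.0/24 -> H6 at depth 24
  lookup 92.19.11.118: bits 0 walk d0:H7→d1:- -> H7
  add 133.0.0.0/8 -> H2 at depth 8

== LOOKUPS ==
["H6","H4","H1","H7","H7"]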